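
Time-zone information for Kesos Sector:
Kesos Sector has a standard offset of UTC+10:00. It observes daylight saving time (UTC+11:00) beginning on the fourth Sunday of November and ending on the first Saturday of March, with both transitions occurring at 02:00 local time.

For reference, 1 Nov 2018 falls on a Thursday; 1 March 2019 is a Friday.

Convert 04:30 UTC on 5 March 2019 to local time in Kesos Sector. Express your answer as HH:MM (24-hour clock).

1 November 2018 is a Thursday, so the first Sunday is November 4 and the fourth is November 25.
1 March 2019 is a Friday, so the first Saturday is March 2.
At the standard offset (UTC+10:00), 04:30 UTC + 10h = 14:30 Kesos Sector standard time.
The standard-time date in Kesos Sector, 5 March 2019, is outside the daylight-saving period (25 November 2018 – 2 March 2019), so Kesos Sector is on standard time, UTC+10:00.
04:30 UTC + 10h = 14:30 local.

14:30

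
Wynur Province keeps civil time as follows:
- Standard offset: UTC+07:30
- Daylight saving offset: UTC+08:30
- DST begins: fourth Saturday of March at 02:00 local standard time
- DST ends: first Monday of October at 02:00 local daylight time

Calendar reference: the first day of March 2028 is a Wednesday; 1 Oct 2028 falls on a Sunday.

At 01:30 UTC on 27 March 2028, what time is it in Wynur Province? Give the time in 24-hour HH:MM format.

10:00

1 March 2028 is a Wednesday, so the first Saturday is March 4 and the fourth is March 25.
1 October 2028 is a Sunday, so the first Monday is October 2.
At the standard offset (UTC+07:30), 01:30 UTC + 7h30m = 09:00 Wynur Province standard time.
Daylight saving runs 25 March – 2 October; the standard-time date in Wynur Province, 27 March 2028, is inside that window, so Wynur Province is at UTC+08:30.
01:30 UTC + 8h30m = 10:00 local.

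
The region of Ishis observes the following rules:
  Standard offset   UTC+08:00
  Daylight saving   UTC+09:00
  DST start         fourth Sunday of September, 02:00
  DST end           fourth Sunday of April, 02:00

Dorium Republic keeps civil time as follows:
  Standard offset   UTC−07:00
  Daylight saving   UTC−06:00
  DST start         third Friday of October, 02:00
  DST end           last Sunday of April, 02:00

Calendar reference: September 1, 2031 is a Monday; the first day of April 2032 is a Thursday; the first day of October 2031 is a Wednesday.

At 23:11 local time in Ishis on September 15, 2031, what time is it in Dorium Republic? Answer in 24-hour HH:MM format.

1 September 2031 is a Monday, so the first Sunday is September 7 and the fourth is September 28.
1 April 2032 is a Thursday, so the first Sunday is April 4 and the fourth is April 25.
Daylight saving runs 28 September 2031 – 25 April 2032; September 15, 2031 is outside that window, so Ishis is on standard time at UTC+08:00.
23:11 Ishis − 8h = 15:11 UTC.
1 October 2031 is a Wednesday, so the first Friday is October 3 and the third is October 17.
1 April 2032 is a Thursday, so Sundays fall on 4, 11, 18, 25; the last is April 25.
At the standard offset (UTC−07:00), 15:11 UTC − 7h = 08:11 Dorium Republic standard time.
Daylight saving runs 17 October 2031 – 25 April 2032; the standard-time date in Dorium Republic, September 15, 2031, is outside that window, so Dorium Republic is on standard time at UTC−07:00.
15:11 UTC − 7h = 08:11 Dorium Republic.

08:11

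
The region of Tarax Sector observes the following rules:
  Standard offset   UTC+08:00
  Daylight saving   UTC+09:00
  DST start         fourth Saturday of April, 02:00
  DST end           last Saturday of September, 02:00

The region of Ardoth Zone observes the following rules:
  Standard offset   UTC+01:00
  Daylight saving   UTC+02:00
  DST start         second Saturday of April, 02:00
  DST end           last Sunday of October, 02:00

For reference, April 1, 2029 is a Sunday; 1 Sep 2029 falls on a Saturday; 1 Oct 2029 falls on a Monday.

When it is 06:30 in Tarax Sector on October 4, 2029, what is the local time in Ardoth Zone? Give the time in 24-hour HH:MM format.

00:30

1 April 2029 is a Sunday, so the first Saturday is April 7 and the fourth is April 28.
1 September 2029 is a Saturday, so Saturdays fall on 1, 8, 15, 22, 29; the last is September 29.
October 4, 2029 does not fall between 28 April and 29 September, so daylight saving is not in effect and Tarax Sector is at UTC+08:00.
06:30 Tarax Sector − 8h = 22:30 UTC (rolling into the previous day, 3 October 2029).
1 April 2029 is a Sunday, so the first Saturday is April 7 and the second is April 14.
1 October 2029 is a Monday, so Sundays fall on 7, 14, 21, 28; the last is October 28.
At the standard offset (UTC+01:00), 22:30 UTC + 1h = 23:30 Ardoth Zone standard time.
The standard-time date in Ardoth Zone, October 3, 2029, lies within the daylight-saving period (14 April – 28 October), so Ardoth Zone is on daylight time, UTC+02:00.
22:30 UTC + 2h = 00:30 Ardoth Zone (rolling into the next day, 4 October 2029).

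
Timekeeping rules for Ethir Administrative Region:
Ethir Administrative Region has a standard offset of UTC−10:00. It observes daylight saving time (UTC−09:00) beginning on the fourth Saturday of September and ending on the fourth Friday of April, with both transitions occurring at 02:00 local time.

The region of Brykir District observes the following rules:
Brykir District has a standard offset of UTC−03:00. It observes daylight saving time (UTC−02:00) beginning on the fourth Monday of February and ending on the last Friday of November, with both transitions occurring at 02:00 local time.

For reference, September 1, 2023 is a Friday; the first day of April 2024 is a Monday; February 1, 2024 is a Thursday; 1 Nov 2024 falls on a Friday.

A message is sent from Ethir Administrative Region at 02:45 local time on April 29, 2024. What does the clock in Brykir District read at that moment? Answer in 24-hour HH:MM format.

10:45

1 September 2023 is a Friday, so the first Saturday is September 2 and the fourth is September 23.
1 April 2024 is a Monday, so the first Friday is April 5 and the fourth is April 26.
April 29, 2024 does not fall between 23 September 2023 and 26 April 2024, so daylight saving is not in effect and Ethir Administrative Region is at UTC−10:00.
02:45 Ethir Administrative Region + 10h = 12:45 UTC.
1 February 2024 is a Thursday, so the first Monday is February 5 and the fourth is February 26.
1 November 2024 is a Friday, so Fridays fall on 1, 8, 15, 22, 29; the last is November 29.
At the standard offset (UTC−03:00), 12:45 UTC − 3h = 09:45 Brykir District standard time.
Daylight saving runs 26 February – 29 November; the standard-time date in Brykir District, April 29, 2024, is inside that window, so Brykir District is at UTC−02:00.
12:45 UTC − 2h = 10:45 Brykir District.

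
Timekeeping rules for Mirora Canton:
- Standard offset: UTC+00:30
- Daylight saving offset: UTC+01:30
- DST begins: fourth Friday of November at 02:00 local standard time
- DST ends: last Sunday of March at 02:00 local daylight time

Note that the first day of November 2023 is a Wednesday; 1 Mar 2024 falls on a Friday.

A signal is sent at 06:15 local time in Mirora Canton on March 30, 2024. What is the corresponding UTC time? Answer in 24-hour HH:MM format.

04:45

1 November 2023 is a Wednesday, so the first Friday is November 3 and the fourth is November 24.
1 March 2024 is a Friday, so Sundays fall on 3, 10, 17, 24, 31; the last is March 31.
Daylight saving runs 24 November 2023 – 31 March 2024; March 30, 2024 is inside that window, so Mirora Canton is at UTC+01:30.
06:15 local − 1h30m = 04:45 UTC.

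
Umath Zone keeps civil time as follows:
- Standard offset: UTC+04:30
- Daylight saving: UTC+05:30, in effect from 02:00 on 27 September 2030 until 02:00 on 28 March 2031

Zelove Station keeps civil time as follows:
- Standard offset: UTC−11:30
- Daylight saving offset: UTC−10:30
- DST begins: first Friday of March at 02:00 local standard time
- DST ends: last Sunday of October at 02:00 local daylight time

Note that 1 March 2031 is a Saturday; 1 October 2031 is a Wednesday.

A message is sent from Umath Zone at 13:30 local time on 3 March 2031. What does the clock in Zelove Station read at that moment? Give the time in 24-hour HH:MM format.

3 March 2031 falls between 27 September 2030 and 28 March 2031, so daylight saving is in effect and Umath Zone is at UTC+05:30.
13:30 Umath Zone − 5h30m = 08:00 UTC.
1 March 2031 is a Saturday, so the first Friday is March 7.
1 October 2031 is a Wednesday, so Sundays fall on 5, 12, 19, 26; the last is October 26.
At the standard offset (UTC−11:30), 08:00 UTC − 11h30m = 20:30 Zelove Station standard time (rolling into the previous day, 2 March 2031).
The standard-time date in Zelove Station, 2 March 2031, is outside the daylight-saving period (7 March – 26 October), so Zelove Station is on standard time, UTC−11:30.
08:00 UTC − 11h30m = 20:30 Zelove Station (rolling into the previous day, 2 March 2031).

20:30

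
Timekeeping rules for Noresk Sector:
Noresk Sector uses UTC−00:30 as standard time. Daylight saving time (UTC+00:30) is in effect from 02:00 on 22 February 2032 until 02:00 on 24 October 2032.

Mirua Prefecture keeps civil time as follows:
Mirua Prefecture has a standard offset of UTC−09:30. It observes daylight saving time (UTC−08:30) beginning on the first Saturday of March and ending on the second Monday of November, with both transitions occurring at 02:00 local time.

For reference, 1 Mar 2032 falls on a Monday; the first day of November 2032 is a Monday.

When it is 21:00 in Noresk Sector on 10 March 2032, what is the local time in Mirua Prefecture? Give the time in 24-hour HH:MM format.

12:00

Daylight saving runs 22 February – 24 October; 10 March 2032 is inside that window, so Noresk Sector is at UTC+00:30.
21:00 Noresk Sector − 0h30m = 20:30 UTC.
1 March 2032 is a Monday, so the first Saturday is March 6.
1 November 2032 is a Monday, so the first Monday is November 1 and the second is November 8.
At the standard offset (UTC−09:30), 20:30 UTC − 9h30m = 11:00 Mirua Prefecture standard time.
The standard-time date in Mirua Prefecture, 10 March 2032, lies within the daylight-saving period (6 March – 8 November), so Mirua Prefecture is on daylight time, UTC−08:30.
20:30 UTC − 8h30m = 12:00 Mirua Prefecture.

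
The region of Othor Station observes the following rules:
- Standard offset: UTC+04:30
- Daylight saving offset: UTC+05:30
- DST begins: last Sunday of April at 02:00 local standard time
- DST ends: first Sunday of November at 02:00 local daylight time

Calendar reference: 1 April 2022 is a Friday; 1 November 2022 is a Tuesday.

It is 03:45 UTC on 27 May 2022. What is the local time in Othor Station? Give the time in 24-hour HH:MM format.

09:15

1 April 2022 is a Friday, so Sundays fall on 3, 10, 17, 24; the last is April 24.
1 November 2022 is a Tuesday, so the first Sunday is November 6.
At the standard offset (UTC+04:30), 03:45 UTC + 4h30m = 08:15 Othor Station standard time.
The standard-time date in Othor Station, 27 May 2022, lies within the daylight-saving period (24 April – 6 November), so Othor Station is on daylight time, UTC+05:30.
03:45 UTC + 5h30m = 09:15 local.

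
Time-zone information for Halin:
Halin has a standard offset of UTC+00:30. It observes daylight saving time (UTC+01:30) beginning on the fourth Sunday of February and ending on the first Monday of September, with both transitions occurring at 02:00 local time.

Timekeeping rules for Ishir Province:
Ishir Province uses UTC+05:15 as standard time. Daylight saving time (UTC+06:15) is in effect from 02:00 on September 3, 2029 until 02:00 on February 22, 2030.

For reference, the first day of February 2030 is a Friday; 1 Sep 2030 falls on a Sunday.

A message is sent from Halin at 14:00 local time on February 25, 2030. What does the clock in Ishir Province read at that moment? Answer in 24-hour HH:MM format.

1 February 2030 is a Friday, so the first Sunday is February 3 and the fourth is February 24.
1 September 2030 is a Sunday, so the first Monday is September 2.
February 25, 2030 lies within the daylight-saving period (24 February – 2 September), so Halin is on daylight time, UTC+01:30.
14:00 Halin − 1h30m = 12:30 UTC.
At the standard offset (UTC+05:15), 12:30 UTC + 5h15m = 17:45 Ishir Province standard time.
The standard-time date in Ishir Province, February 25, 2030, is outside the daylight-saving period (3 September 2029 – 22 February 2030), so Ishir Province is on standard time, UTC+05:15.
12:30 UTC + 5h15m = 17:45 Ishir Province.

17:45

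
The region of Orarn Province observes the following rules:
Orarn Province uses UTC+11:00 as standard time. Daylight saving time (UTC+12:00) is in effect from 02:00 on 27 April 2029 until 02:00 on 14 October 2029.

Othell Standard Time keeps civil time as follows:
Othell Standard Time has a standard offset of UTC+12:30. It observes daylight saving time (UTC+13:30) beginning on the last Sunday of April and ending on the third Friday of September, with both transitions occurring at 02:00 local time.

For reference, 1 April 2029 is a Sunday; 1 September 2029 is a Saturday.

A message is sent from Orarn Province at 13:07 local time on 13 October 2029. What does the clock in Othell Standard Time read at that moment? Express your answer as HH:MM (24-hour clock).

13:37

Daylight saving runs 27 April – 14 October; 13 October 2029 is inside that window, so Orarn Province is at UTC+12:00.
13:07 Orarn Province − 12h = 01:07 UTC.
1 April 2029 is a Sunday, so Sundays fall on 1, 8, 15, 22, 29; the last is April 29.
1 September 2029 is a Saturday, so the first Friday is September 7 and the third is September 21.
At the standard offset (UTC+12:30), 01:07 UTC + 12h30m = 13:37 Othell Standard Time standard time.
The standard-time date in Othell Standard Time, 13 October 2029, does not fall between 29 April and 21 September, so daylight saving is not in effect and Othell Standard Time is at UTC+12:30.
01:07 UTC + 12h30m = 13:37 Othell Standard Time.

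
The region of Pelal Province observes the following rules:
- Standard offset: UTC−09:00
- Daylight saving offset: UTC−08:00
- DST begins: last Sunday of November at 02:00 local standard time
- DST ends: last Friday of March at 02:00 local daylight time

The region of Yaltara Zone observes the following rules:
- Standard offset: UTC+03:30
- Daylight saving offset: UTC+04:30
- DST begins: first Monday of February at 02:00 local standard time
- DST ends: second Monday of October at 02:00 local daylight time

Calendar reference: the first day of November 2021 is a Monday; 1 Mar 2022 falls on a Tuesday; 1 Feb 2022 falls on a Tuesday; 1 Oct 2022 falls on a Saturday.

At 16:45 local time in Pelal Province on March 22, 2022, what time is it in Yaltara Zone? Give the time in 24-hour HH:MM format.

1 November 2021 is a Monday, so Sundays fall on 7, 14, 21, 28; the last is November 28.
1 March 2022 is a Tuesday, so Fridays fall on 4, 11, 18, 25; the last is March 25.
Daylight saving runs 28 November 2021 – 25 March 2022; March 22, 2022 is inside that window, so Pelal Province is at UTC−08:00.
16:45 Pelal Province + 8h = 00:45 UTC (rolling into the next day, 23 March 2022).
1 February 2022 is a Tuesday, so the first Monday is February 7.
1 October 2022 is a Saturday, so the first Monday is October 3 and the second is October 10.
At the standard offset (UTC+03:30), 00:45 UTC + 3h30m = 04:15 Yaltara Zone standard time.
The standard-time date in Yaltara Zone, March 23, 2022, falls between 7 February and 10 October, so daylight saving is in effect and Yaltara Zone is at UTC+04:30.
00:45 UTC + 4h30m = 05:15 Yaltara Zone.

05:15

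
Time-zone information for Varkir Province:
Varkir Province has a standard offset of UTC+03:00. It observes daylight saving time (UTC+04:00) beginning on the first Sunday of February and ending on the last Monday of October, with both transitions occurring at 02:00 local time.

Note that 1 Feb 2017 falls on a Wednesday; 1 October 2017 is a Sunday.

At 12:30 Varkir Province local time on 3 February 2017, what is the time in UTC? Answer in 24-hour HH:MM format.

09:30

1 February 2017 is a Wednesday, so the first Sunday is February 5.
1 October 2017 is a Sunday, so Mondays fall on 2, 9, 16, 23, 30; the last is October 30.
3 February 2017 is outside the daylight-saving period (5 February – 30 October), so Varkir Province is on standard time, UTC+03:00.
12:30 local − 3h = 09:30 UTC.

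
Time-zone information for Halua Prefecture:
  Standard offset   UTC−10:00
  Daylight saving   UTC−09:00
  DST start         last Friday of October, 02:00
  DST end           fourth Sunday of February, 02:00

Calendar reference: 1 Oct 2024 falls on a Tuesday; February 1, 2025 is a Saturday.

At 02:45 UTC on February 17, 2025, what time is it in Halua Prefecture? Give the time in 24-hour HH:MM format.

1 October 2024 is a Tuesday, so Fridays fall on 4, 11, 18, 25; the last is October 25.
1 February 2025 is a Saturday, so the first Sunday is February 2 and the fourth is February 23.
At the standard offset (UTC−10:00), 02:45 UTC − 10h = 16:45 Halua Prefecture standard time (rolling into the previous day, 16 February 2025).
The standard-time date in Halua Prefecture, February 16, 2025, falls between 25 October 2024 and 23 February 2025, so daylight saving is in effect and Halua Prefecture is at UTC−09:00.
02:45 UTC − 9h = 17:45 local (rolling into the previous day, 16 February 2025).

17:45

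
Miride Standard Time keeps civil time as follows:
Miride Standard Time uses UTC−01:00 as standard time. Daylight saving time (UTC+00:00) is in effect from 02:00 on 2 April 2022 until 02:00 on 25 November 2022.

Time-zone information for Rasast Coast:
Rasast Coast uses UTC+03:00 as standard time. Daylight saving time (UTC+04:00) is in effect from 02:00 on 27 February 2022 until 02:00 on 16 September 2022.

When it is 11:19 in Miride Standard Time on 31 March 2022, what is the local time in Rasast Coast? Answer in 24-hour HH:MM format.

Daylight saving runs 2 April – 25 November; 31 March 2022 is outside that window, so Miride Standard Time is on standard time at UTC−01:00.
11:19 Miride Standard Time + 1h = 12:19 UTC.
At the standard offset (UTC+03:00), 12:19 UTC + 3h = 15:19 Rasast Coast standard time.
The standard-time date in Rasast Coast, 31 March 2022, falls between 27 February and 16 September, so daylight saving is in effect and Rasast Coast is at UTC+04:00.
12:19 UTC + 4h = 16:19 Rasast Coast.

16:19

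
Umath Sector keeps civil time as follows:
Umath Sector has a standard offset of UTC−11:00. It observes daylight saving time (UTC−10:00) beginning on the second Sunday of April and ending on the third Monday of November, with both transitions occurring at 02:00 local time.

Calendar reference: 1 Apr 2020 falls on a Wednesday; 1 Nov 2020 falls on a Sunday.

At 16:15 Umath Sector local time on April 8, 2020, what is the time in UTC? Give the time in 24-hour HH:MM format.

1 April 2020 is a Wednesday, so the first Sunday is April 5 and the second is April 12.
1 November 2020 is a Sunday, so the first Monday is November 2 and the third is November 16.
Daylight saving runs 12 April – 16 November; April 8, 2020 is outside that window, so Umath Sector is on standard time at UTC−11:00.
16:15 local + 11h = 03:15 UTC (rolling into the next day, 9 April 2020).

03:15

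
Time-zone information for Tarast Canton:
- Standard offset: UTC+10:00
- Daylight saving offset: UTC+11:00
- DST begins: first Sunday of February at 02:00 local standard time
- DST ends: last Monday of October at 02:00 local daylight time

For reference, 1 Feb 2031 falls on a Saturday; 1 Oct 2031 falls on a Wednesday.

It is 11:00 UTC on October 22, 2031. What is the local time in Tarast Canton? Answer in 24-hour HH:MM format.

1 February 2031 is a Saturday, so the first Sunday is February 2.
1 October 2031 is a Wednesday, so Mondays fall on 6, 13, 20, 27; the last is October 27.
At the standard offset (UTC+10:00), 11:00 UTC + 10h = 21:00 Tarast Canton standard time.
The standard-time date in Tarast Canton, October 22, 2031, falls between 2 February and 27 October, so daylight saving is in effect and Tarast Canton is at UTC+11:00.
11:00 UTC + 11h = 22:00 local.

22:00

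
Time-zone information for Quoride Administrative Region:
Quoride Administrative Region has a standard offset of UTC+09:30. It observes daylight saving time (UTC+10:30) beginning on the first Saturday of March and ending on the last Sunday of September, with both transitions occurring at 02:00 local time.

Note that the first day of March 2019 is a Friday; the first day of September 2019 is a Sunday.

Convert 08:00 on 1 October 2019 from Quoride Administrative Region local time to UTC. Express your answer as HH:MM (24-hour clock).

22:30

1 March 2019 is a Friday, so the first Saturday is March 2.
1 September 2019 is a Sunday, so Sundays fall on 1, 8, 15, 22, 29; the last is September 29.
1 October 2019 is outside the daylight-saving period (2 March – 29 September), so Quoride Administrative Region is on standard time, UTC+09:30.
08:00 local − 9h30m = 22:30 UTC (rolling into the previous day, 30 September 2019).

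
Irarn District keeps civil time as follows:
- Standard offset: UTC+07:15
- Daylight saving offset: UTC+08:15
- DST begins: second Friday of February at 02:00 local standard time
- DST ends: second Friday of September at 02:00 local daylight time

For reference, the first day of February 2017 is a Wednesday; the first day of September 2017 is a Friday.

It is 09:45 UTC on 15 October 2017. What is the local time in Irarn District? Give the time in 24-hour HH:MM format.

1 February 2017 is a Wednesday, so the first Friday is February 3 and the second is February 10.
1 September 2017 is a Friday, so the first Friday is September 1 and the second is September 8.
At the standard offset (UTC+07:15), 09:45 UTC + 7h15m = 17:00 Irarn District standard time.
Daylight saving runs 10 February – 8 September; the standard-time date in Irarn District, 15 October 2017, is outside that window, so Irarn District is on standard time at UTC+07:15.
09:45 UTC + 7h15m = 17:00 local.

17:00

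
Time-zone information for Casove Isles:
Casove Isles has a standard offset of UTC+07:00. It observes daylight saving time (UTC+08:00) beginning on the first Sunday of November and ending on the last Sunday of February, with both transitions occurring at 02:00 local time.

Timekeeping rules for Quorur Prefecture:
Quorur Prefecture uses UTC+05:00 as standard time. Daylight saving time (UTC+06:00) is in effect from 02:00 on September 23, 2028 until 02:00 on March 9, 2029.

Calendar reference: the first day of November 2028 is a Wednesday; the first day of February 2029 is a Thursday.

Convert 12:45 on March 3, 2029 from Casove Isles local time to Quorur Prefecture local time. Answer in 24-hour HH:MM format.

1 November 2028 is a Wednesday, so the first Sunday is November 5.
1 February 2029 is a Thursday, so Sundays fall on 4, 11, 18, 25; the last is February 25.
March 3, 2029 is outside the daylight-saving period (5 November 2028 – 25 February 2029), so Casove Isles is on standard time, UTC+07:00.
12:45 Casove Isles − 7h = 05:45 UTC.
At the standard offset (UTC+05:00), 05:45 UTC + 5h = 10:45 Quorur Prefecture standard time.
The standard-time date in Quorur Prefecture, March 3, 2029, lies within the daylight-saving period (23 September 2028 – 9 March 2029), so Quorur Prefecture is on daylight time, UTC+06:00.
05:45 UTC + 6h = 11:45 Quorur Prefecture.

11:45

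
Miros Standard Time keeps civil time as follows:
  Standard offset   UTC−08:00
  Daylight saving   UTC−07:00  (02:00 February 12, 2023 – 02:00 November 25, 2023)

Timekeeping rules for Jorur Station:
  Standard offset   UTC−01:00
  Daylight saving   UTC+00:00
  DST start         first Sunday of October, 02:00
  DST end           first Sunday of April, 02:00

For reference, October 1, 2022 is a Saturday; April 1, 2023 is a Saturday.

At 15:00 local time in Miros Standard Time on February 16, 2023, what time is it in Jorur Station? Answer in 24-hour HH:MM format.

22:00

February 16, 2023 falls between 12 February and 25 November, so daylight saving is in effect and Miros Standard Time is at UTC−07:00.
15:00 Miros Standard Time + 7h = 22:00 UTC.
1 October 2022 is a Saturday, so the first Sunday is October 2.
1 April 2023 is a Saturday, so the first Sunday is April 2.
At the standard offset (UTC−01:00), 22:00 UTC − 1h = 21:00 Jorur Station standard time.
The standard-time date in Jorur Station, February 16, 2023, falls between 2 October 2022 and 2 April 2023, so daylight saving is in effect and Jorur Station is at UTC+00:00.
22:00 UTC + 0h = 22:00 Jorur Station.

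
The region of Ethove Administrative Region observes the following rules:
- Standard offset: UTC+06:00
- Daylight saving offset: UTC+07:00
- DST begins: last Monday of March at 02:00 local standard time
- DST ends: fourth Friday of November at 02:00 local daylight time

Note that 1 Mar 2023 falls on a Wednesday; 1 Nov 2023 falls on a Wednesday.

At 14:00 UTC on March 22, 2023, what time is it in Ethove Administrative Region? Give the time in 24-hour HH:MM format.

20:00

1 March 2023 is a Wednesday, so Mondays fall on 6, 13, 20, 27; the last is March 27.
1 November 2023 is a Wednesday, so the first Friday is November 3 and the fourth is November 24.
At the standard offset (UTC+06:00), 14:00 UTC + 6h = 20:00 Ethove Administrative Region standard time.
The standard-time date in Ethove Administrative Region, March 22, 2023, is outside the daylight-saving period (27 March – 24 November), so Ethove Administrative Region is on standard time, UTC+06:00.
14:00 UTC + 6h = 20:00 local.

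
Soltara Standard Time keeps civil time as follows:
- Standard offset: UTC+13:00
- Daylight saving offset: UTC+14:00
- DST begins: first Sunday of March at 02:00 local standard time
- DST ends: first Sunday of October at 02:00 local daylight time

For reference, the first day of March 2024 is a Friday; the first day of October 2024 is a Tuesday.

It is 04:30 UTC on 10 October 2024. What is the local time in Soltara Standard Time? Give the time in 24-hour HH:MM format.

1 March 2024 is a Friday, so the first Sunday is March 3.
1 October 2024 is a Tuesday, so the first Sunday is October 6.
At the standard offset (UTC+13:00), 04:30 UTC + 13h = 17:30 Soltara Standard Time standard time.
The standard-time date in Soltara Standard Time, 10 October 2024, is outside the daylight-saving period (3 March – 6 October), so Soltara Standard Time is on standard time, UTC+13:00.
04:30 UTC + 13h = 17:30 local.

17:30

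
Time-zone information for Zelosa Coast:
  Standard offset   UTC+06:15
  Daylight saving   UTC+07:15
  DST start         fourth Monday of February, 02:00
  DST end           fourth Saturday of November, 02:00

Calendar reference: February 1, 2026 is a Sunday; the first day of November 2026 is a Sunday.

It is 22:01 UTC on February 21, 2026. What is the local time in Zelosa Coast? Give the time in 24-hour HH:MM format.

04:16

1 February 2026 is a Sunday, so the first Monday is February 2 and the fourth is February 23.
1 November 2026 is a Sunday, so the first Saturday is November 7 and the fourth is November 28.
At the standard offset (UTC+06:15), 22:01 UTC + 6h15m = 04:16 Zelosa Coast standard time (rolling into the next day, 22 February 2026).
The standard-time date in Zelosa Coast, February 22, 2026, does not fall between 23 February and 28 November, so daylight saving is not in effect and Zelosa Coast is at UTC+06:15.
22:01 UTC + 6h15m = 04:16 local (rolling into the next day, 22 February 2026).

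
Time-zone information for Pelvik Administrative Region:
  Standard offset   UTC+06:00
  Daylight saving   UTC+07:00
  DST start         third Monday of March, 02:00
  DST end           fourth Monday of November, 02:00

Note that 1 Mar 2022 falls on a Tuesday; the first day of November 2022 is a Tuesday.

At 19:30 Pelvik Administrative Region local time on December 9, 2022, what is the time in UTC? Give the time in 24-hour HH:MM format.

1 March 2022 is a Tuesday, so the first Monday is March 7 and the third is March 21.
1 November 2022 is a Tuesday, so the first Monday is November 7 and the fourth is November 28.
Daylight saving runs 21 March – 28 November; December 9, 2022 is outside that window, so Pelvik Administrative Region is on standard time at UTC+06:00.
19:30 local − 6h = 13:30 UTC.

13:30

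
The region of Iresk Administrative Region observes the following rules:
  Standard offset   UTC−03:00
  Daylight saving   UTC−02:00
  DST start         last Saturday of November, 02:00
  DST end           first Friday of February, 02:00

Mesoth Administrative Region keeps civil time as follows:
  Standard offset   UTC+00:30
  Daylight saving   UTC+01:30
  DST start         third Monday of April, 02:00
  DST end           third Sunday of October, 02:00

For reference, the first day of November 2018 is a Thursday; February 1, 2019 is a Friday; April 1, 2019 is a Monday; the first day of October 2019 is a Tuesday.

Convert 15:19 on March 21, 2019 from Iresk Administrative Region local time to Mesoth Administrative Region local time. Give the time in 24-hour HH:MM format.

1 November 2018 is a Thursday, so Saturdays fall on 3, 10, 17, 24; the last is November 24.
1 February 2019 is a Friday, so the first Friday is February 1.
March 21, 2019 does not fall between 24 November 2018 and 1 February 2019, so daylight saving is not in effect and Iresk Administrative Region is at UTC−03:00.
15:19 Iresk Administrative Region + 3h = 18:19 UTC.
1 April 2019 is a Monday, so the first Monday is April 1 and the third is April 15.
1 October 2019 is a Tuesday, so the first Sunday is October 6 and the third is October 20.
At the standard offset (UTC+00:30), 18:19 UTC + 0h30m = 18:49 Mesoth Administrative Region standard time.
Daylight saving runs 15 April – 20 October; the standard-time date in Mesoth Administrative Region, March 21, 2019, is outside that window, so Mesoth Administrative Region is on standard time at UTC+00:30.
18:19 UTC + 0h30m = 18:49 Mesoth Administrative Region.

18:49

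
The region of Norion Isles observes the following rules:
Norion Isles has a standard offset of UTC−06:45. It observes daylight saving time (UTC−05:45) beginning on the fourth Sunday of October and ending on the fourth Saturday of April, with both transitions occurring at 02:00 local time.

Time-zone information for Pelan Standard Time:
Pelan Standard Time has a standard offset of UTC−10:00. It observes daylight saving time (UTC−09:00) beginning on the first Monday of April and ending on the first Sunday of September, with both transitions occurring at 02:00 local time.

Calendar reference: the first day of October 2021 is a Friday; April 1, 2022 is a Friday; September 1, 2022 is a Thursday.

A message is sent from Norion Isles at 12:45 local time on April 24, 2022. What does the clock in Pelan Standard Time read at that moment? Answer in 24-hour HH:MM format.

1 October 2021 is a Friday, so the first Sunday is October 3 and the fourth is October 24.
1 April 2022 is a Friday, so the first Saturday is April 2 and the fourth is April 23.
April 24, 2022 is outside the daylight-saving period (24 October 2021 – 23 April 2022), so Norion Isles is on standard time, UTC−06:45.
12:45 Norion Isles + 6h45m = 19:30 UTC.
1 April 2022 is a Friday, so the first Monday is April 4.
1 September 2022 is a Thursday, so the first Sunday is September 4.
At the standard offset (UTC−10:00), 19:30 UTC − 10h = 09:30 Pelan Standard Time standard time.
Daylight saving runs 4 April – 4 September; the standard-time date in Pelan Standard Time, April 24, 2022, is inside that window, so Pelan Standard Time is at UTC−09:00.
19:30 UTC − 9h = 10:30 Pelan Standard Time.

10:30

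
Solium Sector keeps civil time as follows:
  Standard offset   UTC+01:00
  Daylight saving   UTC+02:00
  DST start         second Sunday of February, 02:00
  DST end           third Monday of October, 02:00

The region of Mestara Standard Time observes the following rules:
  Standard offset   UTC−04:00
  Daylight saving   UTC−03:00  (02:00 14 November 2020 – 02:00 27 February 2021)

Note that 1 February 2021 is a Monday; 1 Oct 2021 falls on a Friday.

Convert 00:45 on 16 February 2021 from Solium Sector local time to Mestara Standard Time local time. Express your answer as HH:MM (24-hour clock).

19:45

1 February 2021 is a Monday, so the first Sunday is February 7 and the second is February 14.
1 October 2021 is a Friday, so the first Monday is October 4 and the third is October 18.
Daylight saving runs 14 February – 18 October; 16 February 2021 is inside that window, so Solium Sector is at UTC+02:00.
00:45 Solium Sector − 2h = 22:45 UTC (rolling into the previous day, 15 February 2021).
At the standard offset (UTC−04:00), 22:45 UTC − 4h = 18:45 Mestara Standard Time standard time.
The standard-time date in Mestara Standard Time, 15 February 2021, lies within the daylight-saving period (14 November 2020 – 27 February 2021), so Mestara Standard Time is on daylight time, UTC−03:00.
22:45 UTC − 3h = 19:45 Mestara Standard Time.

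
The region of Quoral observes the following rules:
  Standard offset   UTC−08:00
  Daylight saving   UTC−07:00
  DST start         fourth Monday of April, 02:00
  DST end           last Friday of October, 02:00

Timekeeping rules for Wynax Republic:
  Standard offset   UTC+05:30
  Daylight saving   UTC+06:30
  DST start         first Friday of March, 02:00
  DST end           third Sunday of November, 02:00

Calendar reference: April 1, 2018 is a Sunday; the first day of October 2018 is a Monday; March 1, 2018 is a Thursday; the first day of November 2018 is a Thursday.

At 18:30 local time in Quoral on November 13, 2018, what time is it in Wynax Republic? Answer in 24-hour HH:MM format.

1 April 2018 is a Sunday, so the first Monday is April 2 and the fourth is April 23.
1 October 2018 is a Monday, so Fridays fall on 5, 12, 19, 26; the last is October 26.
Daylight saving runs 23 April – 26 October; November 13, 2018 is outside that window, so Quoral is on standard time at UTC−08:00.
18:30 Quoral + 8h = 02:30 UTC (rolling into the next day, 14 November 2018).
1 March 2018 is a Thursday, so the first Friday is March 2.
1 November 2018 is a Thursday, so the first Sunday is November 4 and the third is November 18.
At the standard offset (UTC+05:30), 02:30 UTC + 5h30m = 08:00 Wynax Republic standard time.
Daylight saving runs 2 March – 18 November; the standard-time date in Wynax Republic, November 14, 2018, is inside that window, so Wynax Republic is at UTC+06:30.
02:30 UTC + 6h30m = 09:00 Wynax Republic.

09:00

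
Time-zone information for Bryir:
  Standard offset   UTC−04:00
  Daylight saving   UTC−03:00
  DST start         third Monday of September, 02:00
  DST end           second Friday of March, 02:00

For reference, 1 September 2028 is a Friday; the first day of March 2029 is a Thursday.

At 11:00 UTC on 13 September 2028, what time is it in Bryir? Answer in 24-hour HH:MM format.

1 September 2028 is a Friday, so the first Monday is September 4 and the third is September 18.
1 March 2029 is a Thursday, so the first Friday is March 2 and the second is March 9.
At the standard offset (UTC−04:00), 11:00 UTC − 4h = 07:00 Bryir standard time.
The standard-time date in Bryir, 13 September 2028, does not fall between 18 September 2028 and 9 March 2029, so daylight saving is not in effect and Bryir is at UTC−04:00.
11:00 UTC − 4h = 07:00 local.

07:00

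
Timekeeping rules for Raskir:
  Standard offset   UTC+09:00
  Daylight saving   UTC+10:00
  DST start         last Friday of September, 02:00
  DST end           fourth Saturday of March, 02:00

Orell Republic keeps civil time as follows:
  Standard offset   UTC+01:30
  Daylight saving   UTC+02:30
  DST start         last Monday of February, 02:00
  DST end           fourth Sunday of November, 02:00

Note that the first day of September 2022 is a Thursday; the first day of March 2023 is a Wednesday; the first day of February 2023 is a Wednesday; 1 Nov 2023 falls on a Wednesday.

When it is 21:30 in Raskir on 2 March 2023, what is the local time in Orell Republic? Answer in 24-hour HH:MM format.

14:00

1 September 2022 is a Thursday, so Fridays fall on 2, 9, 16, 23, 30; the last is September 30.
1 March 2023 is a Wednesday, so the first Saturday is March 4 and the fourth is March 25.
Daylight saving runs 30 September 2022 – 25 March 2023; 2 March 2023 is inside that window, so Raskir is at UTC+10:00.
21:30 Raskir − 10h = 11:30 UTC.
1 February 2023 is a Wednesday, so Mondays fall on 6, 13, 20, 27; the last is February 27.
1 November 2023 is a Wednesday, so the first Sunday is November 5 and the fourth is November 26.
At the standard offset (UTC+01:30), 11:30 UTC + 1h30m = 13:00 Orell Republic standard time.
Daylight saving runs 27 February – 26 November; the standard-time date in Orell Republic, 2 March 2023, is inside that window, so Orell Republic is at UTC+02:30.
11:30 UTC + 2h30m = 14:00 Orell Republic.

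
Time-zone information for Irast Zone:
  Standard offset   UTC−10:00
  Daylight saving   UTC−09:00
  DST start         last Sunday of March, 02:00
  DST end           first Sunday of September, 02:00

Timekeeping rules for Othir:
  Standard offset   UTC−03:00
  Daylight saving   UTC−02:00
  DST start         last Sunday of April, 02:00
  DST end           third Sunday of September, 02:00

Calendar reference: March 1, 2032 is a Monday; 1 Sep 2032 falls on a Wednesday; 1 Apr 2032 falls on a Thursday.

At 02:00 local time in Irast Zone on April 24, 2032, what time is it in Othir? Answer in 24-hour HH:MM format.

08:00

1 March 2032 is a Monday, so Sundays fall on 7, 14, 21, 28; the last is March 28.
1 September 2032 is a Wednesday, so the first Sunday is September 5.
April 24, 2032 lies within the daylight-saving period (28 March – 5 September), so Irast Zone is on daylight time, UTC−09:00.
02:00 Irast Zone + 9h = 11:00 UTC.
1 April 2032 is a Thursday, so Sundays fall on 4, 11, 18, 25; the last is April 25.
1 September 2032 is a Wednesday, so the first Sunday is September 5 and the third is September 19.
At the standard offset (UTC−03:00), 11:00 UTC − 3h = 08:00 Othir standard time.
The standard-time date in Othir, April 24, 2032, does not fall between 25 April and 19 September, so daylight saving is not in effect and Othir is at UTC−03:00.
11:00 UTC − 3h = 08:00 Othir.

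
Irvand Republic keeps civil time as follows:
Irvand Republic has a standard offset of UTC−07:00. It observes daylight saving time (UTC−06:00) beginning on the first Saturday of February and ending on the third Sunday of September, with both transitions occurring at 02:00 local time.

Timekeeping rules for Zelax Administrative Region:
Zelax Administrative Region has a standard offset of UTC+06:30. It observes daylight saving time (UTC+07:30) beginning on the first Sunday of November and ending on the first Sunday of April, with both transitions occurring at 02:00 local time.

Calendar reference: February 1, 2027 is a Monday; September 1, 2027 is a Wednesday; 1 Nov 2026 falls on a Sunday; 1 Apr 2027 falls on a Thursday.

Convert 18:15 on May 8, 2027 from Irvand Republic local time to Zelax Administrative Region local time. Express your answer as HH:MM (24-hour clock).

1 February 2027 is a Monday, so the first Saturday is February 6.
1 September 2027 is a Wednesday, so the first Sunday is September 5 and the third is September 19.
May 8, 2027 falls between 6 February and 19 September, so daylight saving is in effect and Irvand Republic is at UTC−06:00.
18:15 Irvand Republic + 6h = 00:15 UTC (rolling into the next day, 9 May 2027).
1 November 2026 is a Sunday, so the first Sunday is November 1.
1 April 2027 is a Thursday, so the first Sunday is April 4.
At the standard offset (UTC+06:30), 00:15 UTC + 6h30m = 06:45 Zelax Administrative Region standard time.
The standard-time date in Zelax Administrative Region, May 9, 2027, does not fall between 1 November 2026 and 4 April 2027, so daylight saving is not in effect and Zelax Administrative Region is at UTC+06:30.
00:15 UTC + 6h30m = 06:45 Zelax Administrative Region.

06:45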